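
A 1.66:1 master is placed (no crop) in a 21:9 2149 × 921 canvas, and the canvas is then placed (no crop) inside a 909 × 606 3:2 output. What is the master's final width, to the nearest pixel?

647 px

Inside the 2149×921 canvas the master is height-limited at 1528.86 × 921.00.
The 21:9 canvas is width-limited in 909×606, giving 909.00 × 389.57; scale factor 0.4230.
The master scales with it: width 1528.86 × 0.4230 ≈ 646.69.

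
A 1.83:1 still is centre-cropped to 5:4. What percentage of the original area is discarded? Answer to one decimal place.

31.7%

The height stays; only width is cut (since 5:4 is narrower than 1.83:1).
Area ratio = (1.250)/(1.830) = 68.31%; the remaining 31.69% is cropped out.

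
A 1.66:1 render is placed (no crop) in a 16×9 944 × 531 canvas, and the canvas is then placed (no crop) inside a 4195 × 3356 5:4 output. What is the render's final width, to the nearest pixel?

1.66:1 in 944×531: fills the height, so the render is 881.46 × 531.00.
Second fit — the 16×9 canvas into 4195×3356 spans the width: 4195.00 × 2359.69 (×4.4439 from 944×531).
So the render's width is 881.46 × 4.4439 ≈ 3917.08.

3917 px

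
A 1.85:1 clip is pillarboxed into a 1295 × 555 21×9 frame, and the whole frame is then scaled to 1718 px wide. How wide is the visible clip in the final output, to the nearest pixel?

1362 px

At 1295×555 the clip is height-limited, so width = 555 × 1.850 ≈ 1026.75 px.
The frame scales by 1718/1295 = 1.3266; 1026.75 × 1.3266 ≈ 1362.13 px.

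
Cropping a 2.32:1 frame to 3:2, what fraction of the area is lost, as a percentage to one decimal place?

35.3%

The height stays; only width is cut (since 3:2 is narrower than 2.32:1).
Fraction kept = (1.500)/(2.320) ≈ 64.66%, so 35.34% is lost.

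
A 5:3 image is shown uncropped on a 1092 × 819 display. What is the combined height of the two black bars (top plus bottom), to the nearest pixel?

Since 1.667 > 1.333, the image is width-limited.
Content height = 1092 × 3/5 ≈ 655.20 px.
Leftover height: 819 − 655.20 = 163.80 px.

164 px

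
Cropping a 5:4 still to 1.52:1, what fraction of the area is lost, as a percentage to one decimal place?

Going from 5:4 to 1.52:1 means cutting height while keeping width.
(1.250)/(1.520) ≈ 0.822 of the area survives, leaving 17.76% discarded.

17.8%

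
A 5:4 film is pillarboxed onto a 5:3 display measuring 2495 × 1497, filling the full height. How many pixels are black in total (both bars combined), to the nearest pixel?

933754 pixels

The film is 1497 × 5/4 ≈ 1871.2500 px wide.
Leftover width: 2495 − 1871.2500 = 623.7500 px.
Bar area = 623.7500 × 1497 ≈ 933754 px.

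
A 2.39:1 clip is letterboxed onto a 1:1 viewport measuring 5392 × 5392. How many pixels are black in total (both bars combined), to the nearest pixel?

16908951 pixels

2.39:1 is wider than 1:1, so it spans the full width.
The clip is 5392 / 2.390 ≈ 2256.0669 px tall.
5392 − 2256.0669 = 3135.9331 px of bars.
Bar area = 3135.9331 × 5392 ≈ 16908951 px.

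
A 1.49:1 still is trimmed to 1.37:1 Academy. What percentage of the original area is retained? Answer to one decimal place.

1.37:1 Academy is narrower than 1.49:1, so the crop keeps the full height and trims the width.
Area ratio = (1.370)/(1.490) = 91.95% retained.

91.9%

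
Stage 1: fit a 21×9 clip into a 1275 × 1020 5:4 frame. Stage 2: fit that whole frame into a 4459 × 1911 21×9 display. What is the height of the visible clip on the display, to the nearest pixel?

First fit — 21×9 into 1275×1020 spans the width: 1275.00 × 546.43.
5:4 in 4459×1911: fills the height, so the intermediate becomes 2388.75 × 1911.00 — a scale of ×1.8735.
The clip scales with it: height 546.43 × 1.8735 ≈ 1023.75.

1024 px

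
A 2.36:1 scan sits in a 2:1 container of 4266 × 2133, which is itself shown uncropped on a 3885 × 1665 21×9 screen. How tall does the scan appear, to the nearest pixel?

1411 px

2.36:1 in 4266×2133: fills the width, so the scan is 4266.00 × 1807.63.
The 2:1 canvas is height-limited in 3885×1665, giving 3330.00 × 1665.00; scale factor 0.7806.
The scan scales with it: height 1807.63 × 0.7806 ≈ 1411.02.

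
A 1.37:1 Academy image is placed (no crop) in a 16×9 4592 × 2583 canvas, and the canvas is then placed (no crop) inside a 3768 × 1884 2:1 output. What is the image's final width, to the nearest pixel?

First fit — 1.37:1 Academy into 4592×2583 spans the height: 3538.71 × 2583.00.
Second fit — the 16×9 canvas into 3768×1884 spans the height: 3349.33 × 1884.00 (×0.7294 from 4592×2583).
So the image's width is 3538.71 × 0.7294 ≈ 2581.08.

2581 px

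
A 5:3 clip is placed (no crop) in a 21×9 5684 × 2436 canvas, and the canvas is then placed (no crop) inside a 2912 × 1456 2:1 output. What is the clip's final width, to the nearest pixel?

Inside the 5684×2436 canvas the clip is height-limited at 4060.00 × 2436.00.
The 21×9 canvas is width-limited in 2912×1456, giving 2912.00 × 1248.00; scale factor 0.5123.
So the clip's width is 4060.00 × 0.5123 ≈ 2080.00.

2080 px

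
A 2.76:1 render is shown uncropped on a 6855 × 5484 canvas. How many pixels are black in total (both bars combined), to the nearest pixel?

2.76:1 (2.760) > 5:4 (1.250), so the render fills the width.
The render is 6855 / 2.760 ≈ 2483.6957 px tall.
Leftover height: 5484 − 2483.6957 = 3000.3043 px.
Bar area = 3000.3043 × 6855 ≈ 20567086 px.

20567086 pixels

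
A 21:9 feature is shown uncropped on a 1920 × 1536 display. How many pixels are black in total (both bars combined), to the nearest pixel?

21:9 (2.333) > 5:4 (1.250), so the feature fills the width.
Content height = 1920 × 9/21 ≈ 822.8571 px.
Leftover height: 1536 − 822.8571 = 713.1429 px.
Across the 1920-px span: 713.1429 × 1920 ≈ 1369234 px.

1369234 pixels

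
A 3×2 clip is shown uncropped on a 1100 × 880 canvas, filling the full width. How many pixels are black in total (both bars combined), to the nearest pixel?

161333 pixels

Content height = 1100 × 2/3 ≈ 733.3333 px.
Leftover height: 880 − 733.3333 = 146.6667 px.
That's 146.6667 × 1100 ≈ 161333 black pixels.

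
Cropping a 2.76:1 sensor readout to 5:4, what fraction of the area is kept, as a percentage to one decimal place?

The height stays; only width is cut (since 5:4 is narrower than 2.76:1).
Area ratio = (1.250)/(2.760) = 45.29% retained.

45.3%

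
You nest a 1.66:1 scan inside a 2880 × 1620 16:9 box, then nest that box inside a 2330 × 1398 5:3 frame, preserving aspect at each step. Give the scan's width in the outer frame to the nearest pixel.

1.66:1 in 2880×1620: fills the height, so the scan is 2689.20 × 1620.00.
16:9 in 2330×1398: fills the width, so the intermediate becomes 2330.00 × 1310.62 — a scale of ×0.8090.
Applying the same ×0.8090: 2689.20 → 2175.64.

2176 px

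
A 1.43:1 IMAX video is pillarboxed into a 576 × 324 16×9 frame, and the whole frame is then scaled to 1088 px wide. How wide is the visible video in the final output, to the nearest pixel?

At 576×324 the video is height-limited, so width = 324 × 1.430 ≈ 463.32 px.
Scaling 576 → 1088 is ×1.8889, so the width becomes 463.32 × 1.8889 ≈ 875.16 px.

875 px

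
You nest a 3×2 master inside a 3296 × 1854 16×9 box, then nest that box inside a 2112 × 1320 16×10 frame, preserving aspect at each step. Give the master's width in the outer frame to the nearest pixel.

First fit — 3×2 into 3296×1854 spans the height: 2781.00 × 1854.00.
The 16×9 canvas is width-limited in 2112×1320, giving 2112.00 × 1188.00; scale factor 0.6408.
So the master's width is 2781.00 × 0.6408 ≈ 1782.00.

1782 px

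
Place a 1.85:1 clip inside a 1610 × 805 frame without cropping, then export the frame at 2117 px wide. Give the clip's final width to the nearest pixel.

In the 1610×805 frame the clip fills the height: width = 805 × 1.850 ≈ 1489.25 px.
Scaling 1610 → 2117 is ×1.3149, so the width becomes 1489.25 × 1.3149 ≈ 1958.22 px.

1958 px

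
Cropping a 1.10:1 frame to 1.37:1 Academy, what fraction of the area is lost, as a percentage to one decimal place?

The width stays; only height is cut (since 1.37:1 Academy is wider than 1.10:1).
Area ratio = (1.100)/(1.370) = 80.29%; the remaining 19.71% is cropped out.

19.7%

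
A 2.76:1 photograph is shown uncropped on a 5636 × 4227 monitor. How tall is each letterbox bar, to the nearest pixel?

1092 px

Since 2.760 > 1.333, the photograph is width-limited.
That makes the image 2042.03 px tall (5636 / 2.760).
Black = 4227 − 2042.03 = 2184.97 px, or 1092.49 per bar.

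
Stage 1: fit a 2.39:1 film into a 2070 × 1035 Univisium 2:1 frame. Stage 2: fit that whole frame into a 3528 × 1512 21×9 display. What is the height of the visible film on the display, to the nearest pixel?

2.39:1 in 2070×1035: fills the width, so the film is 2070.00 × 866.11.
The Univisium 2:1 canvas is height-limited in 3528×1512, giving 3024.00 × 1512.00; scale factor 1.4609.
Applying the same ×1.4609: 866.11 → 1265.27.

1265 px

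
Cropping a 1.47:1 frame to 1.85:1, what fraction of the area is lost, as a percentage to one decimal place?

20.5%

Going from 1.47:1 to 1.85:1 means cutting height while keeping width.
(1.470)/(1.850) ≈ 0.795 of the area survives, leaving 20.54% discarded.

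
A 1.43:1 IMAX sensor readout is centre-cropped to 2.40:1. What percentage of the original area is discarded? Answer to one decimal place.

Going from 1.43:1 IMAX to 2.40:1 means cutting height while keeping width.
Area ratio = (1.430)/(2.400) = 59.58%; the remaining 40.42% is cropped out.

40.4%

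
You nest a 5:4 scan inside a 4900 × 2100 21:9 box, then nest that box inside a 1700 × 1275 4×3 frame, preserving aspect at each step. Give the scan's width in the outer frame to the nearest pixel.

911 px

5:4 in 4900×2100: fills the height, so the scan is 2625.00 × 2100.00.
The 21:9 canvas is width-limited in 1700×1275, giving 1700.00 × 728.57; scale factor 0.3469.
So the scan's width is 2625.00 × 0.3469 ≈ 910.71.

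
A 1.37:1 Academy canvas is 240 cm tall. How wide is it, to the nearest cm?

At 1.37:1 Academy, 240 × 1.370 ≈ 328.80.

329 cm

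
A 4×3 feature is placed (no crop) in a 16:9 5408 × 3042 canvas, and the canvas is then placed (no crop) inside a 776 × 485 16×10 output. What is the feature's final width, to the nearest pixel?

582 px

Inside the 5408×3042 canvas the feature is height-limited at 4056.00 × 3042.00.
Second fit — the 16:9 canvas into 776×485 spans the width: 776.00 × 436.50 (×0.1435 from 5408×3042).
So the feature's width is 4056.00 × 0.1435 ≈ 582.00.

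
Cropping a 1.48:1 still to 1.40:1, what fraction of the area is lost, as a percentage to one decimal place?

Going from 1.48:1 to 1.40:1 means cutting width while keeping height.
(1.400)/(1.480) ≈ 0.946 of the area survives, leaving 5.41% discarded.

5.4%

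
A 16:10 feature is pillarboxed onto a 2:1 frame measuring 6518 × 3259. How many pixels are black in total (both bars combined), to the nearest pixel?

16:10 (1.600) < 2:1 (2.000), so the feature fills the height.
Content width = 3259 × 16/10 ≈ 5214.4000 px.
Black = 6518 − 5214.4000 = 1303.6000 px.
Bar area = 1303.6000 × 3259 ≈ 4248432 px.

4248432 pixels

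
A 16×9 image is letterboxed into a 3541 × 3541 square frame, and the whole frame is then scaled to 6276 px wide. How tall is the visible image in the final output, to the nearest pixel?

3530 px

In the 3541×3541 frame the image fills the width: height = 3541 × 9/16 ≈ 1991.81 px.
The frame scales by 6276/3541 = 1.7724; 1991.81 × 1.7724 ≈ 3530.25 px.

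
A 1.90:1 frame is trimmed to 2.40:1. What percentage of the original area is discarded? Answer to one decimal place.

2.40:1 is wider than 1.90:1, so the crop keeps the full width and trims the height.
Area ratio = (1.900)/(2.400) = 79.17%; the remaining 20.83% is cropped out.

20.8%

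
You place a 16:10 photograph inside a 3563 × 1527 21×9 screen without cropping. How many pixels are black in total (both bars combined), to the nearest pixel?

1709935 pixels

16:10 (1.600) < 21×9 (2.333), so the photograph fills the height.
The photograph is 1527 × 16/10 ≈ 2443.2000 px wide.
Black = 3563 − 2443.2000 = 1119.8000 px.
That's 1119.8000 × 1527 ≈ 1709935 black pixels.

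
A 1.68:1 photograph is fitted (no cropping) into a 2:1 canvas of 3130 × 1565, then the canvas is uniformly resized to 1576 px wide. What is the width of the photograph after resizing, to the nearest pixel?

In the 3130×1565 frame the photograph fills the height: width = 1565 × 1.680 ≈ 2629.20 px.
Scaling 3130 → 1576 is ×0.5035, so the width becomes 2629.20 × 0.5035 ≈ 1323.84 px.

1324 px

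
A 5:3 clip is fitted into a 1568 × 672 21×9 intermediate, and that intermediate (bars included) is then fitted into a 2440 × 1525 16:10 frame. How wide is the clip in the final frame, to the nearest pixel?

1743 px

5:3 in 1568×672: fills the height, so the clip is 1120.00 × 672.00.
The 21×9 canvas is width-limited in 2440×1525, giving 2440.00 × 1045.71; scale factor 1.5561.
So the clip's width is 1120.00 × 1.5561 ≈ 1742.86.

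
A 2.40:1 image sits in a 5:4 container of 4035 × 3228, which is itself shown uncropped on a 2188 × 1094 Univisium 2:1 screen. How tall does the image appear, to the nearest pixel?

570 px

First fit — 2.40:1 into 4035×3228 spans the width: 4035.00 × 1681.25.
Second fit — the 5:4 canvas into 2188×1094 spans the height: 1367.50 × 1094.00 (×0.3389 from 4035×3228).
The image scales with it: height 1681.25 × 0.3389 ≈ 569.79.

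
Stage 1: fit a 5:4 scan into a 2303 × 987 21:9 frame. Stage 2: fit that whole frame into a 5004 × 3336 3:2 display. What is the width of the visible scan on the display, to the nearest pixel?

2681 px

5:4 in 2303×987: fills the height, so the scan is 1233.75 × 987.00.
Second fit — the 21:9 canvas into 5004×3336 spans the width: 5004.00 × 2144.57 (×2.1728 from 2303×987).
Applying the same ×2.1728: 1233.75 → 2680.71.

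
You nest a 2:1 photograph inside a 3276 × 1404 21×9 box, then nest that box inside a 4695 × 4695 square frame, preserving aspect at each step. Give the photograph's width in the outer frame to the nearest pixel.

2:1 in 3276×1404: fills the height, so the photograph is 2808.00 × 1404.00.
21×9 in 4695×4695: fills the width, so the intermediate becomes 4695.00 × 2012.14 — a scale of ×1.4332.
So the photograph's width is 2808.00 × 1.4332 ≈ 4024.29.

4024 px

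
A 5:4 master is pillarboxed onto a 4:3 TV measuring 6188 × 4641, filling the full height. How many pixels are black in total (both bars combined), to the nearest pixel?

The master is 4641 × 5/4 ≈ 5801.2500 px wide.
6188 − 5801.2500 = 386.7500 px of bars.
Across the 4641-px span: 386.7500 × 4641 ≈ 1794907 px.

1794907 pixels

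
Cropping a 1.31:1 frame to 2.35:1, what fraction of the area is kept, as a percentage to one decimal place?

55.7%

Going from 1.31:1 to 2.35:1 means cutting height while keeping width.
Fraction kept = (1.310)/(2.350) ≈ 55.74%.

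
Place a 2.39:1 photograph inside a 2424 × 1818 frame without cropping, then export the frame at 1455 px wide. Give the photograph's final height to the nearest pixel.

609 px

Fitted into 2424×1818, the photograph spans the width; its height is 2424 / 2.390 ≈ 1014.23 px.
Scaling 2424 → 1455 is ×0.6002, so the height becomes 1014.23 × 0.6002 ≈ 608.79 px.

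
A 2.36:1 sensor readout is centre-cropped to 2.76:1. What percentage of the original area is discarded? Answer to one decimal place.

14.5%

The width stays; only height is cut (since 2.76:1 is wider than 2.36:1).
Fraction kept = (2.360)/(2.760) ≈ 85.51%, so 14.49% is lost.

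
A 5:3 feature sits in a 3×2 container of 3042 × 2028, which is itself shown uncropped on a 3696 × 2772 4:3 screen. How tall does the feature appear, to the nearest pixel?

Inside the 3042×2028 canvas the feature is width-limited at 3042.00 × 1825.20.
Second fit — the 3×2 canvas into 3696×2772 spans the width: 3696.00 × 2464.00 (×1.2150 from 3042×2028).
The feature scales with it: height 1825.20 × 1.2150 ≈ 2217.60.

2218 px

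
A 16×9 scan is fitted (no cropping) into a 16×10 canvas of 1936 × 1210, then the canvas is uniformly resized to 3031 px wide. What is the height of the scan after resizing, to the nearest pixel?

1705 px

At 1936×1210 the scan is width-limited, so height = 1936 × 9/16 ≈ 1089.00 px.
The frame scales by 3031/1936 = 1.5656; 1089.00 × 1.5656 ≈ 1704.94 px.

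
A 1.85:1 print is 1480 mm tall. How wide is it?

2738 mm

At 1.85:1, 1480 × 1.850 ≈ 2738.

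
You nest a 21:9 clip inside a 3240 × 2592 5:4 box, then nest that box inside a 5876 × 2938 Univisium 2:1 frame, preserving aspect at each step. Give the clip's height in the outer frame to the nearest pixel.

Inside the 3240×2592 canvas the clip is width-limited at 3240.00 × 1388.57.
The 5:4 canvas is height-limited in 5876×2938, giving 3672.50 × 2938.00; scale factor 1.1335.
The clip scales with it: height 1388.57 × 1.1335 ≈ 1573.93.

1574 px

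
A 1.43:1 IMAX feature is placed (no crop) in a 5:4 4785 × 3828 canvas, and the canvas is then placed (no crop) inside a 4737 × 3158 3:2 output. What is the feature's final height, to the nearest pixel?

2760 px

1.43:1 IMAX in 4785×3828: fills the width, so the feature is 4785.00 × 3346.15.
Second fit — the 5:4 canvas into 4737×3158 spans the height: 3947.50 × 3158.00 (×0.8250 from 4785×3828).
Applying the same ×0.8250: 3346.15 → 2760.49.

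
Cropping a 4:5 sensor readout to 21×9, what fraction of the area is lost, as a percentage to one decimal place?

65.7%

The width stays; only height is cut (since 21×9 is wider than 4:5).
(0.800)/(2.333) ≈ 0.343 of the area survives, leaving 65.71% discarded.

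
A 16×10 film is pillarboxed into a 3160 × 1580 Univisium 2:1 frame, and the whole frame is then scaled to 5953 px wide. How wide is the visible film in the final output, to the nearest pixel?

Fitted into 3160×1580, the film spans the height; its width is 1580 × 16/10 ≈ 2528.00 px.
Scaling 3160 → 5953 is ×1.8839, so the width becomes 2528.00 × 1.8839 ≈ 4762.40 px.

4762 px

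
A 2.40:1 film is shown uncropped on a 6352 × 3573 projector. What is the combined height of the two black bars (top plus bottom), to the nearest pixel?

926 px

2.40:1 (2.400) > 16×9 (1.778), so the film fills the width.
Content height = 6352 / 2.400 ≈ 2646.67 px.
Black = 3573 − 2646.67 = 926.33 px.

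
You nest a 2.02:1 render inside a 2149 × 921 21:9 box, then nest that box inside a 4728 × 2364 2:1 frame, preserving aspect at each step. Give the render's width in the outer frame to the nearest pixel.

First fit — 2.02:1 into 2149×921 spans the height: 1860.42 × 921.00.
The 21:9 canvas is width-limited in 4728×2364, giving 4728.00 × 2026.29; scale factor 2.2001.
Applying the same ×2.2001: 1860.42 → 4093.10.

4093 px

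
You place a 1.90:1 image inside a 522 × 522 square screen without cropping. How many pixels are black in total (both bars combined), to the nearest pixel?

1.90:1 (1.900) > square (1.000), so the image fills the width.
Content height = 522 / 1.900 ≈ 274.7368 px.
Black = 522 − 274.7368 = 247.2632 px.
Across the 522-px span: 247.2632 × 522 ≈ 129071 px.

129071 pixels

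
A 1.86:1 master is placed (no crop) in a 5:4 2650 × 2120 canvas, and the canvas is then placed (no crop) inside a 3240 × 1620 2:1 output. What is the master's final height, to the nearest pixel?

Inside the 2650×2120 canvas the master is width-limited at 2650.00 × 1424.73.
Second fit — the 5:4 canvas into 3240×1620 spans the height: 2025.00 × 1620.00 (×0.7642 from 2650×2120).
Applying the same ×0.7642: 1424.73 → 1088.71.

1089 px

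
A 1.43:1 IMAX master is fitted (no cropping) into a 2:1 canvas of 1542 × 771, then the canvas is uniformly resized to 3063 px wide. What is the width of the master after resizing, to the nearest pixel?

At 1542×771 the master is height-limited, so width = 771 × 1.430 ≈ 1102.53 px.
Resizing to 3063 px wide multiplies everything by 1.9864: 1102.53 → 2190.05 px.

2190 px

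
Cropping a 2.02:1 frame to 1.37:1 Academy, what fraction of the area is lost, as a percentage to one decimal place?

32.2%

Going from 2.02:1 to 1.37:1 Academy means cutting width while keeping height.
Area ratio = (1.370)/(2.020) = 67.82%; the remaining 32.18% is cropped out.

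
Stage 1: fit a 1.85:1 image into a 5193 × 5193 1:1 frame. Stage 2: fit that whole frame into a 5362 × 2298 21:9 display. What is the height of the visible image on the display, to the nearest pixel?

1.85:1 in 5193×5193: fills the width, so the image is 5193.00 × 2807.03.
Second fit — the 1:1 canvas into 5362×2298 spans the height: 2298.00 × 2298.00 (×0.4425 from 5193×5193).
Applying the same ×0.4425: 2807.03 → 1242.16.

1242 px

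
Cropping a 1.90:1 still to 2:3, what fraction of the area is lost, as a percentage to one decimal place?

64.9%

The height stays; only width is cut (since 2:3 is narrower than 1.90:1).
Fraction kept = (0.667)/(1.900) ≈ 35.09%, so 64.91% is lost.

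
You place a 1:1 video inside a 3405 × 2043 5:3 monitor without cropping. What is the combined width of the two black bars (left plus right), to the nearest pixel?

1362 px

Since 1.000 < 1.667, the video is height-limited.
The video is 2043 × 1/1 ≈ 2043.00 px wide.
3405 − 2043.00 = 1362.00 px of bars.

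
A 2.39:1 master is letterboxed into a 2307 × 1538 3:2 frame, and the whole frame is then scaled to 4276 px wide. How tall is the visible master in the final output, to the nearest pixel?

In the 2307×1538 frame the master fills the width: height = 2307 / 2.390 ≈ 965.27 px.
Resizing to 4276 px wide multiplies everything by 1.8535: 965.27 → 1789.12 px.

1789 px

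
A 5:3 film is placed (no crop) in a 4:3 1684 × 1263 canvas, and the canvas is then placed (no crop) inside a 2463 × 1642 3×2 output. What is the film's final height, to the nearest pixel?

First fit — 5:3 into 1684×1263 spans the width: 1684.00 × 1010.40.
Second fit — the 4:3 canvas into 2463×1642 spans the height: 2189.33 × 1642.00 (×1.3001 from 1684×1263).
Applying the same ×1.3001: 1010.40 → 1313.60.

1314 px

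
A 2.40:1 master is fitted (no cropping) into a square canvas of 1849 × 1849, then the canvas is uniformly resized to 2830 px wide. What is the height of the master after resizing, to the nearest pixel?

At 1849×1849 the master is width-limited, so height = 1849 / 2.400 ≈ 770.42 px.
The frame scales by 2830/1849 = 1.5306; 770.42 × 1.5306 ≈ 1179.17 px.

1179 px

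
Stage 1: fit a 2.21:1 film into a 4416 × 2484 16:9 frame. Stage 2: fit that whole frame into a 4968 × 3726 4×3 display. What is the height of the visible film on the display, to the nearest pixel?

2248 px

Inside the 4416×2484 canvas the film is width-limited at 4416.00 × 1998.19.
Second fit — the 16:9 canvas into 4968×3726 spans the width: 4968.00 × 2794.50 (×1.1250 from 4416×2484).
Applying the same ×1.1250: 1998.19 → 2247.96.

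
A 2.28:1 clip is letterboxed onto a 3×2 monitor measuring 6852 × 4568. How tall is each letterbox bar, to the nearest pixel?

2.28:1 is wider than 3×2, so it spans the full width.
Content height = 6852 / 2.280 ≈ 3005.26 px.
Leftover height: 4568 − 3005.26 = 1562.74 px → 781.37 each side.

781 px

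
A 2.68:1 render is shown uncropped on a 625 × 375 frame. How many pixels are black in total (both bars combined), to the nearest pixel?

2.68:1 is wider than 5:3, so it spans the full width.
That makes the image 233.2090 px tall (625 / 2.680).
Black = 375 − 233.2090 = 141.7910 px.
That's 141.7910 × 625 ≈ 88619 black pixels.

88619 pixels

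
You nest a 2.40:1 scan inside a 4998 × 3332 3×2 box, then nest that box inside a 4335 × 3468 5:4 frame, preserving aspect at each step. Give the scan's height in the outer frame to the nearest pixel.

First fit — 2.40:1 into 4998×3332 spans the width: 4998.00 × 2082.50.
The 3×2 canvas is width-limited in 4335×3468, giving 4335.00 × 2890.00; scale factor 0.8673.
Applying the same ×0.8673: 2082.50 → 1806.25.

1806 px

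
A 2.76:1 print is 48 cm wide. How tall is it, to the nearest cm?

17 cm

At 2.76:1, 48 / 2.760 ≈ 17.39.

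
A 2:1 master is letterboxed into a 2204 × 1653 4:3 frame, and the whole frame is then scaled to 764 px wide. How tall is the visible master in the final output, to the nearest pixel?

382 px

Fitted into 2204×1653, the master spans the width; its height is 2204 × 1/2 ≈ 1102.00 px.
The frame scales by 764/2204 = 0.3466; 1102.00 × 0.3466 ≈ 382.00 px.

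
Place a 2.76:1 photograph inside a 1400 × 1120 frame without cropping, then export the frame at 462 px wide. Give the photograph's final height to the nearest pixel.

In the 1400×1120 frame the photograph fills the width: height = 1400 / 2.760 ≈ 507.25 px.
The frame scales by 462/1400 = 0.3300; 507.25 × 0.3300 ≈ 167.39 px.

167 px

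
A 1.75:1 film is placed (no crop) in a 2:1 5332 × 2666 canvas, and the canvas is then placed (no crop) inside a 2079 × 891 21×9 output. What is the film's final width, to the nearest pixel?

1559 px

Inside the 5332×2666 canvas the film is height-limited at 4665.50 × 2666.00.
Second fit — the 2:1 canvas into 2079×891 spans the height: 1782.00 × 891.00 (×0.3342 from 5332×2666).
So the film's width is 4665.50 × 0.3342 ≈ 1559.25.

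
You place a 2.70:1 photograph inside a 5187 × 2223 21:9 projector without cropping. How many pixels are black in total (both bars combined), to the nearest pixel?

1565898 pixels

2.70:1 is wider than 21:9, so it spans the full width.
The photograph is 5187 / 2.700 ≈ 1921.1111 px tall.
Black = 2223 − 1921.1111 = 301.8889 px.
Across the 5187-px span: 301.8889 × 5187 ≈ 1565898 px.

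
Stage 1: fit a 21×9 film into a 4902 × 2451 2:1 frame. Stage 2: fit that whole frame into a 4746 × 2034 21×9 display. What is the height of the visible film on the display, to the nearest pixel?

1743 px

First fit — 21×9 into 4902×2451 spans the width: 4902.00 × 2100.86.
Second fit — the 2:1 canvas into 4746×2034 spans the height: 4068.00 × 2034.00 (×0.8299 from 4902×2451).
Applying the same ×0.8299: 2100.86 → 1743.43.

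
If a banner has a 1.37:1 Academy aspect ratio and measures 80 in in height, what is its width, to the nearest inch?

110 in

80 × 1.370 = 109.60.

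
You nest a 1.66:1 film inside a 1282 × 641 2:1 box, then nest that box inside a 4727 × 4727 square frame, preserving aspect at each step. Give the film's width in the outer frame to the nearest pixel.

3923 px

First fit — 1.66:1 into 1282×641 spans the height: 1064.06 × 641.00.
The 2:1 canvas is width-limited in 4727×4727, giving 4727.00 × 2363.50; scale factor 3.6872.
The film scales with it: width 1064.06 × 3.6872 ≈ 3923.41.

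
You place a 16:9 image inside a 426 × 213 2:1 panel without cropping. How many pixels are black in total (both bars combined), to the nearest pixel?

10082 pixels

Since 1.778 < 2.000, the image is height-limited.
The image is 213 × 16/9 ≈ 378.6667 px wide.
Black = 426 − 378.6667 = 47.3333 px.
Bar area = 47.3333 × 213 ≈ 10082 px.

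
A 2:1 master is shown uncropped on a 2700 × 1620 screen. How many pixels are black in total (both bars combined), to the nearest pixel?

729000 pixels

Since 2.000 > 1.667, the master is width-limited.
Content height = 2700 × 1/2 ≈ 1350.0000 px.
1620 − 1350.0000 = 270.0000 px of bars.
Across the 2700-px span: 270.0000 × 2700 ≈ 729000 px.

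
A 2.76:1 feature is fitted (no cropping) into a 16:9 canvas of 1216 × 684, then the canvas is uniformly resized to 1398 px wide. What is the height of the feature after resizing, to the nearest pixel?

507 px

In the 1216×684 frame the feature fills the width: height = 1216 / 2.760 ≈ 440.58 px.
The frame scales by 1398/1216 = 1.1497; 440.58 × 1.1497 ≈ 506.52 px.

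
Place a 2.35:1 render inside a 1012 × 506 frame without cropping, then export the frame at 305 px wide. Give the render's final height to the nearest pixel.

130 px

In the 1012×506 frame the render fills the width: height = 1012 / 2.350 ≈ 430.64 px.
The frame scales by 305/1012 = 0.3014; 430.64 × 0.3014 ≈ 129.79 px.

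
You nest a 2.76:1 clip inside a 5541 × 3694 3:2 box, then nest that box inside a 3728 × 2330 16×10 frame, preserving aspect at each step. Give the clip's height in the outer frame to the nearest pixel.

1266 px

2.76:1 in 5541×3694: fills the width, so the clip is 5541.00 × 2007.61.
Second fit — the 3:2 canvas into 3728×2330 spans the height: 3495.00 × 2330.00 (×0.6308 from 5541×3694).
Applying the same ×0.6308: 2007.61 → 1266.30.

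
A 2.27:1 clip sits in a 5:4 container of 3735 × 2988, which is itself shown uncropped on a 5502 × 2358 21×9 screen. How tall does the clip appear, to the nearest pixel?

1298 px

Inside the 3735×2988 canvas the clip is width-limited at 3735.00 × 1645.37.
5:4 in 5502×2358: fills the height, so the intermediate becomes 2947.50 × 2358.00 — a scale of ×0.7892.
So the clip's height is 1645.37 × 0.7892 ≈ 1298.46.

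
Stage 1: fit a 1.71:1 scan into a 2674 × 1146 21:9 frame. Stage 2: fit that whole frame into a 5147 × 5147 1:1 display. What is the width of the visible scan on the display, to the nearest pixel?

3772 px

Inside the 2674×1146 canvas the scan is height-limited at 1959.66 × 1146.00.
Second fit — the 21:9 canvas into 5147×5147 spans the width: 5147.00 × 2205.86 (×1.9248 from 2674×1146).
So the scan's width is 1959.66 × 1.9248 ≈ 3772.02.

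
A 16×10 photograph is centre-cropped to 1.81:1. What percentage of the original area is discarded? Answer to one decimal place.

Going from 16×10 to 1.81:1 means cutting height while keeping width.
Fraction kept = (1.600)/(1.810) ≈ 88.40%, so 11.60% is lost.

11.6%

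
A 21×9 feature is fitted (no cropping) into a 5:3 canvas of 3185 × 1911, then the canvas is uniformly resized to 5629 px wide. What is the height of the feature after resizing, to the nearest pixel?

2412 px

Fitted into 3185×1911, the feature spans the width; its height is 3185 × 9/21 ≈ 1365.00 px.
Scaling 3185 → 5629 is ×1.7673, so the height becomes 1365.00 × 1.7673 ≈ 2412.43 px.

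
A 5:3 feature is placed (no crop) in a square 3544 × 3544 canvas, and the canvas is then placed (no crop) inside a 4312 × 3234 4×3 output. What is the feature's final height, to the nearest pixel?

1940 px

Inside the 3544×3544 canvas the feature is width-limited at 3544.00 × 2126.40.
The square canvas is height-limited in 4312×3234, giving 3234.00 × 3234.00; scale factor 0.9125.
The feature scales with it: height 2126.40 × 0.9125 ≈ 1940.40.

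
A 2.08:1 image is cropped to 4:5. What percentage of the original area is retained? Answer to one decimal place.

38.5%

4:5 is narrower than 2.08:1, so the crop keeps the full height and trims the width.
Area ratio = (0.800)/(2.080) = 38.46% retained.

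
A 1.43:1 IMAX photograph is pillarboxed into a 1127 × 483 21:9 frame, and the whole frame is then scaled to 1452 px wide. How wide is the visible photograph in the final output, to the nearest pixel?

At 1127×483 the photograph is height-limited, so width = 483 × 1.430 ≈ 690.69 px.
Resizing to 1452 px wide multiplies everything by 1.2884: 690.69 → 889.87 px.

890 px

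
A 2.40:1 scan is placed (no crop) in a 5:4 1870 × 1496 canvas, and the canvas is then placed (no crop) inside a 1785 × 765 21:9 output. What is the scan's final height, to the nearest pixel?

398 px

2.40:1 in 1870×1496: fills the width, so the scan is 1870.00 × 779.17.
Second fit — the 5:4 canvas into 1785×765 spans the height: 956.25 × 765.00 (×0.5114 from 1870×1496).
So the scan's height is 779.17 × 0.5114 ≈ 398.44.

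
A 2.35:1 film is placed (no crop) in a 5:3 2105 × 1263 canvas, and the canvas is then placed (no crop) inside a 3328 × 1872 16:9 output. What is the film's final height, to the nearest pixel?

1328 px

First fit — 2.35:1 into 2105×1263 spans the width: 2105.00 × 895.74.
Second fit — the 5:3 canvas into 3328×1872 spans the height: 3120.00 × 1872.00 (×1.4822 from 2105×1263).
Applying the same ×1.4822: 895.74 → 1327.66.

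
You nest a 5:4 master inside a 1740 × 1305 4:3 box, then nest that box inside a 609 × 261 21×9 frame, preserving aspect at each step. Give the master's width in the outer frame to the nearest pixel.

Inside the 1740×1305 canvas the master is height-limited at 1631.25 × 1305.00.
The 4:3 canvas is height-limited in 609×261, giving 348.00 × 261.00; scale factor 0.2000.
The master scales with it: width 1631.25 × 0.2000 ≈ 326.25.

326 px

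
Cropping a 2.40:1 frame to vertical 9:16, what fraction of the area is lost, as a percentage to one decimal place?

vertical 9:16 is narrower than 2.40:1, so the crop keeps the full height and trims the width.
Area ratio = (0.562)/(2.400) = 23.44%; the remaining 76.56% is cropped out.

76.6%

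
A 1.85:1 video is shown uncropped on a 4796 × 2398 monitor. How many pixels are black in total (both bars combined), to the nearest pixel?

862561 pixels

1.85:1 (1.850) < Univisium 2:1 (2.000), so the video fills the height.
Content width = 2398 × 1.850 ≈ 4436.3000 px.
4796 − 4436.3000 = 359.7000 px of bars.
Across the 2398-px span: 359.7000 × 2398 ≈ 862561 px.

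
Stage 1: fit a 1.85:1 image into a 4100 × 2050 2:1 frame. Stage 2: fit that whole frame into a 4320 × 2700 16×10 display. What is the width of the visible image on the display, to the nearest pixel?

3996 px

1.85:1 in 4100×2050: fills the height, so the image is 3792.50 × 2050.00.
The 2:1 canvas is width-limited in 4320×2700, giving 4320.00 × 2160.00; scale factor 1.0537.
So the image's width is 3792.50 × 1.0537 ≈ 3996.00.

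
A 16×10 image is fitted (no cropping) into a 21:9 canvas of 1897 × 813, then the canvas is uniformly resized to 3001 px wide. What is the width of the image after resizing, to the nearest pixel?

Fitted into 1897×813, the image spans the height; its width is 813 × 16/10 ≈ 1300.80 px.
The frame scales by 3001/1897 = 1.5820; 1300.80 × 1.5820 ≈ 2057.83 px.

2058 px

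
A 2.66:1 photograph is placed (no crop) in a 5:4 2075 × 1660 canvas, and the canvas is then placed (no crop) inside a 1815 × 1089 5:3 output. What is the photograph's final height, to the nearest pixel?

First fit — 2.66:1 into 2075×1660 spans the width: 2075.00 × 780.08.
The 5:4 canvas is height-limited in 1815×1089, giving 1361.25 × 1089.00; scale factor 0.6560.
The photograph scales with it: height 780.08 × 0.6560 ≈ 511.75.

512 px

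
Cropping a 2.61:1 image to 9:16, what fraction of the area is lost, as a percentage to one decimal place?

78.4%

The height stays; only width is cut (since 9:16 is narrower than 2.61:1).
Area ratio = (0.562)/(2.610) = 21.55%; the remaining 78.45% is cropped out.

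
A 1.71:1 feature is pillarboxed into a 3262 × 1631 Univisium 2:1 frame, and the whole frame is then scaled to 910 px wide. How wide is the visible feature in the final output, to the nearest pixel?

778 px

At 3262×1631 the feature is height-limited, so width = 1631 × 1.710 ≈ 2789.01 px.
Resizing to 910 px wide multiplies everything by 0.2790: 2789.01 → 778.05 px.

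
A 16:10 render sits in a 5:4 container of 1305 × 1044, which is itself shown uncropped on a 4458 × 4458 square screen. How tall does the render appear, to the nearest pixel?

Inside the 1305×1044 canvas the render is width-limited at 1305.00 × 815.62.
5:4 in 4458×4458: fills the width, so the intermediate becomes 4458.00 × 3566.40 — a scale of ×3.4161.
Applying the same ×3.4161: 815.62 → 2786.25.

2786 px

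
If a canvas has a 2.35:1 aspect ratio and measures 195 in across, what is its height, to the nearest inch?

At 2.35:1, 195 / 2.350 ≈ 82.98.

83 in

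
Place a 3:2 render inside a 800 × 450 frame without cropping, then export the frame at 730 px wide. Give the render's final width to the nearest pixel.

Fitted into 800×450, the render spans the height; its width is 450 × 3/2 ≈ 675.00 px.
Resizing to 730 px wide multiplies everything by 0.9125: 675.00 → 615.94 px.

616 px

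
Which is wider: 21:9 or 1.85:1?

21:9 = 2.333 and 1.85; 2.333 > 1.85.

21:9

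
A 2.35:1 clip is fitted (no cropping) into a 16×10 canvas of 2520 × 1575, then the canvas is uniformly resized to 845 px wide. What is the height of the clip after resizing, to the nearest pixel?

360 px

Fitted into 2520×1575, the clip spans the width; its height is 2520 / 2.350 ≈ 1072.34 px.
Resizing to 845 px wide multiplies everything by 0.3353: 1072.34 → 359.57 px.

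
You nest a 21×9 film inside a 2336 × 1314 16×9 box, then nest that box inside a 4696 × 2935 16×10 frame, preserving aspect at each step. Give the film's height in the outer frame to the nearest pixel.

Inside the 2336×1314 canvas the film is width-limited at 2336.00 × 1001.14.
The 16×9 canvas is width-limited in 4696×2935, giving 4696.00 × 2641.50; scale factor 2.0103.
The film scales with it: height 1001.14 × 2.0103 ≈ 2012.57.

2013 px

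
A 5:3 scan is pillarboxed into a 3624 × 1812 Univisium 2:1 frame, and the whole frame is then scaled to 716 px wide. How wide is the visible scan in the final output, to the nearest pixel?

At 3624×1812 the scan is height-limited, so width = 1812 × 5/3 ≈ 3020.00 px.
Resizing to 716 px wide multiplies everything by 0.1976: 3020.00 → 596.67 px.

597 px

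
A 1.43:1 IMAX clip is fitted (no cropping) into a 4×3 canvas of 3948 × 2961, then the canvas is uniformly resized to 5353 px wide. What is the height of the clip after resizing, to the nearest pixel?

3743 px

At 3948×2961 the clip is width-limited, so height = 3948 / 1.430 ≈ 2760.84 px.
Scaling 3948 → 5353 is ×1.3559, so the height becomes 2760.84 × 1.3559 ≈ 3743.36 px.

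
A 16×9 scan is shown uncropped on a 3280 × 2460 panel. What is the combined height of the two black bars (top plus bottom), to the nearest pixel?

615 px

16×9 is wider than 4×3, so it spans the full width.
Content height = 3280 × 9/16 ≈ 1845.00 px.
2460 − 1845.00 = 615.00 px of bars.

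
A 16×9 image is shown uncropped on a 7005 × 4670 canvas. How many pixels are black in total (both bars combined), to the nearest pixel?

5111461 pixels

16×9 is wider than 3:2, so it spans the full width.
Content height = 7005 × 9/16 ≈ 3940.3125 px.
Leftover height: 4670 − 3940.3125 = 729.6875 px.
That's 729.6875 × 7005 ≈ 5111461 black pixels.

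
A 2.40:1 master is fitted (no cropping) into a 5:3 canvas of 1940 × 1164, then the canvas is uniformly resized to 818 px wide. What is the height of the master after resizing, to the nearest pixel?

At 1940×1164 the master is width-limited, so height = 1940 / 2.400 ≈ 808.33 px.
Resizing to 818 px wide multiplies everything by 0.4216: 808.33 → 340.83 px.

341 px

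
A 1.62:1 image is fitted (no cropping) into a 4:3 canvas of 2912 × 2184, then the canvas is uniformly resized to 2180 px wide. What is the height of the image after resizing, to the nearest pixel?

1346 px

At 2912×2184 the image is width-limited, so height = 2912 / 1.620 ≈ 1797.53 px.
Scaling 2912 → 2180 is ×0.7486, so the height becomes 1797.53 × 0.7486 ≈ 1345.68 px.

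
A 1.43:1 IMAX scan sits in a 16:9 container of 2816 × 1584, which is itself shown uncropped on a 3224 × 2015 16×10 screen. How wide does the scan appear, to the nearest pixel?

1.43:1 IMAX in 2816×1584: fills the height, so the scan is 2265.12 × 1584.00.
Second fit — the 16:9 canvas into 3224×2015 spans the width: 3224.00 × 1813.50 (×1.1449 from 2816×1584).
So the scan's width is 2265.12 × 1.1449 ≈ 2593.30.

2593 px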